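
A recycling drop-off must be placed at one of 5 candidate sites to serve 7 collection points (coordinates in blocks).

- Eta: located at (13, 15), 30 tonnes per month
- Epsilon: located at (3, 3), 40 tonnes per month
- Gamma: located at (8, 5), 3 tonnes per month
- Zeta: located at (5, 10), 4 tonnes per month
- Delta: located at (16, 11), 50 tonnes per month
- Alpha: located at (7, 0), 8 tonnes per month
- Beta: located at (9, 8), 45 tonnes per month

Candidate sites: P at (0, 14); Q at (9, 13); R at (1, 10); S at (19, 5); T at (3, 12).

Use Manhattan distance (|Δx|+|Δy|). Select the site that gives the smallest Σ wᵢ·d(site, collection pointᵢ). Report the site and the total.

Q, total 1670 blocks

Total weighted distance at each candidate:
  P (0, 14): total = 2860
  Q (9, 13): total = 1670
  R (1, 10): total = 2300
  S (19, 5): total = 2480
  T (3, 12): total = 2080
Minimum is at Q with total 1670 blocks.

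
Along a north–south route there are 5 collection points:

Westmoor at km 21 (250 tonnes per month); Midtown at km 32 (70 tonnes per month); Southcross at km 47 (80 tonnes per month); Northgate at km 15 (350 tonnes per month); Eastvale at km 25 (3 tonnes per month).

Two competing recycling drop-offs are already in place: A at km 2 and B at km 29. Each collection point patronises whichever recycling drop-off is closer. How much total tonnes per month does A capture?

The indifferent point is the midpoint (2+29)/2 = 15.5; collection points left of it (closer to A at 2) go to A, those right go to B.
  Northgate at 15 (w=350) → A
  Westmoor at 21 (w=250) → B
  Eastvale at 25 (w=3) → B
  Midtown at 32 (w=70) → B
  Southcross at 47 (w=80) → B
A captures 350; B captures 403.

350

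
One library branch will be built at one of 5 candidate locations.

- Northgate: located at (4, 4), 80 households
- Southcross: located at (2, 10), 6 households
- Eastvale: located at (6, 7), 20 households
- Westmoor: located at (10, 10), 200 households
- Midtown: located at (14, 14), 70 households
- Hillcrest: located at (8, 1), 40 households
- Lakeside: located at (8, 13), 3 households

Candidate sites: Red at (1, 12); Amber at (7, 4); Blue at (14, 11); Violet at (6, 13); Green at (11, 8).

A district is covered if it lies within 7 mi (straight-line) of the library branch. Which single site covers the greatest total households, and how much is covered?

Amber, covering 340

Coverage radius r = 7 mi; a point is covered iff (Δx)²+(Δy)² ≤ 7² = 49.
  Red (1, 12): covers {Southcross} → 6
  Amber (7, 4): covers {Northgate, Eastvale, Westmoor, Hillcrest} → 340
  Blue (14, 11): covers {Westmoor, Midtown, Lakeside} → 273
  Violet (6, 13): covers {Southcross, Eastvale, Westmoor, Lakeside} → 229
  Green (11, 8): covers {Eastvale, Westmoor, Midtown, Lakeside} → 293
Maximum coverage at Amber: 340 households.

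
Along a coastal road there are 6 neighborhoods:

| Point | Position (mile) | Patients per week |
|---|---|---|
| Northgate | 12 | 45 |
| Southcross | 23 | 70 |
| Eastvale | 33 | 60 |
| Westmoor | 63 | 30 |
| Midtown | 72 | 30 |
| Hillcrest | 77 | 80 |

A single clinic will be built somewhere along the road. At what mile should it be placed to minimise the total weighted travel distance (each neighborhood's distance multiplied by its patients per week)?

x = 33

For a sum of weighted absolute distances on a line, the optimum is the weighted median (not the mean). Total weight W = 315; half-weight = 157.5.
Sort by position and accumulate weight:
  mile 12 (Northgate, w=45) → cum 45
  mile 23 (Southcross, w=70) → cum 115
  mile 33 (Eastvale, w=60) → cum 175  ≥ 157.5 → median here
  mile 63 (Westmoor, w=30) → cum 205
  mile 72 (Midtown, w=30) → cum 235
  mile 77 (Hillcrest, w=80) → cum 315
Optimal location: mile 33.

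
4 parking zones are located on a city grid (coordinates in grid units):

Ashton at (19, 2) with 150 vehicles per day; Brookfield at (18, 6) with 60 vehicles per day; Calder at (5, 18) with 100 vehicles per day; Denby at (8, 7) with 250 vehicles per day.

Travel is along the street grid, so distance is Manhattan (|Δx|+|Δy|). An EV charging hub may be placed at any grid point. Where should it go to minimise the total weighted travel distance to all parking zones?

Manhattan distance separates: Σwᵢ(|x−xᵢ|+|y−yᵢ|) = Σwᵢ|x−xᵢ| + Σwᵢ|y−yᵢ|, so x and y are optimised independently as 1-D weighted medians.
Total weight W = 560; half = 280.
x-coordinate, sorted with cumulative weight:
  x=5 (Calder, w=100) cum 100
  x=8 (Denby, w=250) cum 350  ← median
  x=18 (Brookfield, w=60) cum 410
  x=19 (Ashton, w=150) cum 560
⇒ x* = 8
y-coordinate, sorted with cumulative weight:
  y=2 (Ashton, w=150) cum 150
  y=6 (Brookfield, w=60) cum 210
  y=7 (Denby, w=250) cum 460  ← median
  y=18 (Calder, w=100) cum 560
⇒ y* = 7

(8, 7)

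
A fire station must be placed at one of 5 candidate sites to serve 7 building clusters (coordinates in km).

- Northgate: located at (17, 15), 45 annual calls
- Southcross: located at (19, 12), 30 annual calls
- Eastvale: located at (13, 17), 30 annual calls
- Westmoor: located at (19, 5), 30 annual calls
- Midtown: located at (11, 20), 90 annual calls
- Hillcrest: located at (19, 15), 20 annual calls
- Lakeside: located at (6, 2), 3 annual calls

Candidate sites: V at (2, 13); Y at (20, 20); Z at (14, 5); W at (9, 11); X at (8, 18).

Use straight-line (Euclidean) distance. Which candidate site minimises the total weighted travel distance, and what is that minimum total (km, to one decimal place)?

X, total 2067.6 km

Total weighted distance at each candidate:
  V (2, 13): total = 3510.3
  Y (20, 20): total = 2164.1
  Z (14, 5): total = 2865.1
  W (9, 11): total = 2343.8
  X (8, 18): total = 2067.6
Minimum is at X with total 2067.6 km.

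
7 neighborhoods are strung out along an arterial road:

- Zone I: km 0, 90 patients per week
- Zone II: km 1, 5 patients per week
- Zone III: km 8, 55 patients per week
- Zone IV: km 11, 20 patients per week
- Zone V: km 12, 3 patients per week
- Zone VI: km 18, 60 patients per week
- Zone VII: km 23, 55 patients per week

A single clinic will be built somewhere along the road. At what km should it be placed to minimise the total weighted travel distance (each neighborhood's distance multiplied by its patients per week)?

x = 8

For a sum of weighted absolute distances on a line, the optimum is the weighted median (not the mean). Total weight W = 288; half-weight = 144.
Sort by position and accumulate weight:
  km 0 (Zone I, w=90) → cum 90
  km 1 (Zone II, w=5) → cum 95
  km 8 (Zone III, w=55) → cum 150  ≥ 144 → median here
  km 11 (Zone IV, w=20) → cum 170
  km 12 (Zone V, w=3) → cum 173
  km 18 (Zone VI, w=60) → cum 233
  km 23 (Zone VII, w=55) → cum 288
Optimal location: km 8.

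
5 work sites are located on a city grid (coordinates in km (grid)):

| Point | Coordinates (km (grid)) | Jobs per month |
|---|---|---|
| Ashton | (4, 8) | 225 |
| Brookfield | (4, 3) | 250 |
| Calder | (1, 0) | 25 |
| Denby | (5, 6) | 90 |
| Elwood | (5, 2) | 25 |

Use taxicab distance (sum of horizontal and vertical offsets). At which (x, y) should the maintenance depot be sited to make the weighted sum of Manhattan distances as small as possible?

Manhattan distance separates: Σwᵢ(|x−xᵢ|+|y−yᵢ|) = Σwᵢ|x−xᵢ| + Σwᵢ|y−yᵢ|, so x and y are optimised independently as 1-D weighted medians.
Total weight W = 615; half = 307.5.
x-coordinate, sorted with cumulative weight:
  x=1 (Calder, w=25) cum 25
  x=4 (Ashton, w=225) cum 250
  x=4 (Brookfield, w=250) cum 500  ← median
  x=5 (Denby, w=90) cum 590
  x=5 (Elwood, w=25) cum 615
⇒ x* = 4
y-coordinate, sorted with cumulative weight:
  y=0 (Calder, w=25) cum 25
  y=2 (Elwood, w=25) cum 50
  y=3 (Brookfield, w=250) cum 300
  y=6 (Denby, w=90) cum 390  ← median
  y=8 (Ashton, w=225) cum 615
⇒ y* = 6

(4, 6)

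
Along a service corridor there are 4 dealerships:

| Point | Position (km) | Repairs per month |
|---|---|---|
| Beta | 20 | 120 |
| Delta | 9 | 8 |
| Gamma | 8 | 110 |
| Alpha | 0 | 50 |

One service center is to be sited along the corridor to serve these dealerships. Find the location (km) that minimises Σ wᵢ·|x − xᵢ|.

For a sum of weighted absolute distances on a line, the optimum is the weighted median (not the mean). Total weight W = 288; half-weight = 144.
Sort by position and accumulate weight:
  km 0 (Alpha, w=50) → cum 50
  km 8 (Gamma, w=110) → cum 160  ≥ 144 → median here
  km 9 (Delta, w=8) → cum 168
  km 20 (Beta, w=120) → cum 288
Optimal location: km 8.

x = 8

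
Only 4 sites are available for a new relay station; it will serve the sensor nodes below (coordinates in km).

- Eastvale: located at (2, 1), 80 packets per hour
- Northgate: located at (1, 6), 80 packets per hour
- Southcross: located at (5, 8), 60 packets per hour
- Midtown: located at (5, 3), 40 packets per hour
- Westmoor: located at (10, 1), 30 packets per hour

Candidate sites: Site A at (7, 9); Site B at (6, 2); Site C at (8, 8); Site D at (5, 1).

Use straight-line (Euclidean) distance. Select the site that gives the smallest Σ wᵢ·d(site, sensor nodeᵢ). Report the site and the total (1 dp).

Site B, total 1387.3 km

Total weighted distance at each candidate:
  Site A (7, 9): total = 1934.8
  Site B (6, 2): total = 1387.3
  Site C (8, 8): total = 1951.6
  Site D (5, 1): total = 1402.2
Minimum is at Site B with total 1387.3 km.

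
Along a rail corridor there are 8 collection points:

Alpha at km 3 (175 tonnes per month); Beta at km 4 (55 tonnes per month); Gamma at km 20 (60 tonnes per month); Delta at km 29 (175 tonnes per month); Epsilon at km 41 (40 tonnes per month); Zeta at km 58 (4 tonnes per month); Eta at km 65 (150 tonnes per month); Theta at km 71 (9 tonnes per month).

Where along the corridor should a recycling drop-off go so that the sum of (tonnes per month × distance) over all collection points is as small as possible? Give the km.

x = 29

For a sum of weighted absolute distances on a line, the optimum is the weighted median (not the mean). Total weight W = 668; half-weight = 334.
Sort by position and accumulate weight:
  km 3 (Alpha, w=175) → cum 175
  km 4 (Beta, w=55) → cum 230
  km 20 (Gamma, w=60) → cum 290
  km 29 (Delta, w=175) → cum 465  ≥ 334 → median here
  km 41 (Epsilon, w=40) → cum 505
  km 58 (Zeta, w=4) → cum 509
  km 65 (Eta, w=150) → cum 659
  km 71 (Theta, w=9) → cum 668
Optimal location: km 29.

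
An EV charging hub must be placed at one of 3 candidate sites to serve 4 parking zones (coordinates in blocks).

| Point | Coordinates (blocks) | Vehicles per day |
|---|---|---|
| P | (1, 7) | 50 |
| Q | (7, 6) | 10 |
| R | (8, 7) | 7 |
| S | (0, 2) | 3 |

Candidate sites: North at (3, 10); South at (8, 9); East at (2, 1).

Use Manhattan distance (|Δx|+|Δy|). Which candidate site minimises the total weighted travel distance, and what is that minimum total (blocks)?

Total weighted distance at each candidate:
  North (3, 10): total = 419
  South (8, 9): total = 549
  East (2, 1): total = 543
Minimum is at North with total 419 blocks.

North, total 419 blocks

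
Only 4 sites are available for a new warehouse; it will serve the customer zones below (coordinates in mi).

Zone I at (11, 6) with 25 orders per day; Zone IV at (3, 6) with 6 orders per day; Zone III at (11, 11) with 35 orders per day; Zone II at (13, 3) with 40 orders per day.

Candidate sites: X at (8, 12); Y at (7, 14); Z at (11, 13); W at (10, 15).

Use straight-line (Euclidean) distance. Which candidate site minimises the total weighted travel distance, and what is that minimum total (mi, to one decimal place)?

Total weighted distance at each candidate:
  X (8, 12): total = 737.1
  Y (7, 14): total = 953.5
  Z (11, 13): total = 716.7
  W (10, 15): total = 933.9
Minimum is at Z with total 716.7 mi.

Z, total 716.7 mi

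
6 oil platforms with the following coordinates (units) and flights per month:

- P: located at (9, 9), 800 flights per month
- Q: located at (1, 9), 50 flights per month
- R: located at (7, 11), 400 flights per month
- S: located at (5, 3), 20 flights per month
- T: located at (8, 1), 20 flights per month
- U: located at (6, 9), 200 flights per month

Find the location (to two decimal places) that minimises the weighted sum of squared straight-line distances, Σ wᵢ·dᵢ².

(7.72, 9.35)

The minimiser of Σwᵢ‖p−pᵢ‖² is the weighted centroid p* = (Σwᵢpᵢ)/(Σwᵢ).
Σwᵢ = 1490.
Σwᵢxᵢ = 800·9 + 50·1 + 400·7 + 20·5 + 20·8 + 200·6 = 11510.
Σwᵢyᵢ = 800·9 + 50·9 + 400·11 + 20·3 + 20·1 + 200·9 = 13930.
x* = 11510/1490 = 7.72, y* = 13930/1490 = 9.35.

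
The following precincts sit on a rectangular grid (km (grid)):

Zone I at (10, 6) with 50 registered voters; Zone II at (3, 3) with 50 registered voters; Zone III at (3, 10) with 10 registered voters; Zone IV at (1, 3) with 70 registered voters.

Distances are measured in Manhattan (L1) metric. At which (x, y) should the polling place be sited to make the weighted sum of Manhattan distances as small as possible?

Manhattan distance separates: Σwᵢ(|x−xᵢ|+|y−yᵢ|) = Σwᵢ|x−xᵢ| + Σwᵢ|y−yᵢ|, so x and y are optimised independently as 1-D weighted medians.
Total weight W = 180; half = 90.
x-coordinate, sorted with cumulative weight:
  x=1 (Zone IV, w=70) cum 70
  x=3 (Zone II, w=50) cum 120  ← median
  x=3 (Zone III, w=10) cum 130
  x=10 (Zone I, w=50) cum 180
⇒ x* = 3
y-coordinate, sorted with cumulative weight:
  y=3 (Zone II, w=50) cum 50
  y=3 (Zone IV, w=70) cum 120  ← median
  y=6 (Zone I, w=50) cum 170
  y=10 (Zone III, w=10) cum 180
⇒ y* = 3

(3, 3)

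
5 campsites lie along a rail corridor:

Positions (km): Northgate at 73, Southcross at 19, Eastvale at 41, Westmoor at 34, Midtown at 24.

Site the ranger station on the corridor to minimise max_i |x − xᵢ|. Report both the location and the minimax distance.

The 1-center on a line is the midpoint of the two extreme points: leftmost at 19, rightmost at 73.
Optimal location = (19 + 73)/2 = 46; maximum distance = (73 − 19)/2 = 27.

location 46, max distance 27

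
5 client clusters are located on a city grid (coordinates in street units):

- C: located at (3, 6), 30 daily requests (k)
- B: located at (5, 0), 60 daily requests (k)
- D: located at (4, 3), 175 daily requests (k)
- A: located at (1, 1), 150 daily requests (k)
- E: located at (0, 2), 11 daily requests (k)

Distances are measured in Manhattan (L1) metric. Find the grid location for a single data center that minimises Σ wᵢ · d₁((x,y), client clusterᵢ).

Manhattan distance separates: Σwᵢ(|x−xᵢ|+|y−yᵢ|) = Σwᵢ|x−xᵢ| + Σwᵢ|y−yᵢ|, so x and y are optimised independently as 1-D weighted medians.
Total weight W = 426; half = 213.
x-coordinate, sorted with cumulative weight:
  x=0 (E, w=11) cum 11
  x=1 (A, w=150) cum 161
  x=3 (C, w=30) cum 191
  x=4 (D, w=175) cum 366  ← median
  x=5 (B, w=60) cum 426
⇒ x* = 4
y-coordinate, sorted with cumulative weight:
  y=0 (B, w=60) cum 60
  y=1 (A, w=150) cum 210
  y=2 (E, w=11) cum 221  ← median
  y=3 (D, w=175) cum 396
  y=6 (C, w=30) cum 426
⇒ y* = 2

(4, 2)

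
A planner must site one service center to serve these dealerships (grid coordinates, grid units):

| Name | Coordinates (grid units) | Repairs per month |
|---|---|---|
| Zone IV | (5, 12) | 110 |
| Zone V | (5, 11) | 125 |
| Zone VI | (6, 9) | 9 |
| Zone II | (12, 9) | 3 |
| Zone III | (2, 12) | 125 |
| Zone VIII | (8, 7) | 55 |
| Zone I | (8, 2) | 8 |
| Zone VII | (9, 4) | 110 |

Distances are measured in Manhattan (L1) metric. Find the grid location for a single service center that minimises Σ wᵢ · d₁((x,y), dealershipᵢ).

Manhattan distance separates: Σwᵢ(|x−xᵢ|+|y−yᵢ|) = Σwᵢ|x−xᵢ| + Σwᵢ|y−yᵢ|, so x and y are optimised independently as 1-D weighted medians.
Total weight W = 545; half = 272.5.
x-coordinate, sorted with cumulative weight:
  x=2 (Zone III, w=125) cum 125
  x=5 (Zone IV, w=110) cum 235
  x=5 (Zone V, w=125) cum 360  ← median
  x=6 (Zone VI, w=9) cum 369
  x=8 (Zone VIII, w=55) cum 424
  x=8 (Zone I, w=8) cum 432
  x=9 (Zone VII, w=110) cum 542
  x=12 (Zone II, w=3) cum 545
⇒ x* = 5
y-coordinate, sorted with cumulative weight:
  y=2 (Zone I, w=8) cum 8
  y=4 (Zone VII, w=110) cum 118
  y=7 (Zone VIII, w=55) cum 173
  y=9 (Zone VI, w=9) cum 182
  y=9 (Zone II, w=3) cum 185
  y=11 (Zone V, w=125) cum 310  ← median
  y=12 (Zone IV, w=110) cum 420
  y=12 (Zone III, w=125) cum 545
⇒ y* = 11

(5, 11)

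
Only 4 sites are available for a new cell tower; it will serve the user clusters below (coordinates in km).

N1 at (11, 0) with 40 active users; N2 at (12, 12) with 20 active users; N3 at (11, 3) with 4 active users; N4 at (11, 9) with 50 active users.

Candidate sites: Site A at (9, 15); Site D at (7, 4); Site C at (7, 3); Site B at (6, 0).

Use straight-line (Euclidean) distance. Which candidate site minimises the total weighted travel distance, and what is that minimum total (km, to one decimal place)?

Total weighted distance at each candidate:
  Site A (9, 15): total = 1055.1
  Site D (7, 4): total = 751.6
  Site C (7, 3): total = 782.5
  Site B (6, 0): total = 1006.4
Minimum is at Site D with total 751.6 km.

Site D, total 751.6 km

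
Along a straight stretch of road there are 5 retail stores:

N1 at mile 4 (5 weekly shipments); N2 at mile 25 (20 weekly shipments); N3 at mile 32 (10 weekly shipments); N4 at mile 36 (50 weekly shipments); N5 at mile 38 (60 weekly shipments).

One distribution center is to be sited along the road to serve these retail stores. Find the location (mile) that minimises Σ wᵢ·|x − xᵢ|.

For a sum of weighted absolute distances on a line, the optimum is the weighted median (not the mean). Total weight W = 145; half-weight = 72.5.
Sort by position and accumulate weight:
  mile 4 (N1, w=5) → cum 5
  mile 25 (N2, w=20) → cum 25
  mile 32 (N3, w=10) → cum 35
  mile 36 (N4, w=50) → cum 85  ≥ 72.5 → median here
  mile 38 (N5, w=60) → cum 145
Optimal location: mile 36.

x = 36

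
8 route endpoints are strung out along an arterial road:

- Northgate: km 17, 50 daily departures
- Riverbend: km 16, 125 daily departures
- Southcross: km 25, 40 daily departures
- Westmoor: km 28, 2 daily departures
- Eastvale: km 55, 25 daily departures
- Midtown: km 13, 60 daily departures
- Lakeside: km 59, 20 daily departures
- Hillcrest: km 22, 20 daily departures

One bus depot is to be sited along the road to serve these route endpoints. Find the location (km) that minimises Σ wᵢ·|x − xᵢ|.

For a sum of weighted absolute distances on a line, the optimum is the weighted median (not the mean). Total weight W = 342; half-weight = 171.
Sort by position and accumulate weight:
  km 13 (Midtown, w=60) → cum 60
  km 16 (Riverbend, w=125) → cum 185  ≥ 171 → median here
  km 17 (Northgate, w=50) → cum 235
  km 22 (Hillcrest, w=20) → cum 255
  km 25 (Southcross, w=40) → cum 295
  km 28 (Westmoor, w=2) → cum 297
  km 55 (Eastvale, w=25) → cum 322
  km 59 (Lakeside, w=20) → cum 342
Optimal location: km 16.

x = 16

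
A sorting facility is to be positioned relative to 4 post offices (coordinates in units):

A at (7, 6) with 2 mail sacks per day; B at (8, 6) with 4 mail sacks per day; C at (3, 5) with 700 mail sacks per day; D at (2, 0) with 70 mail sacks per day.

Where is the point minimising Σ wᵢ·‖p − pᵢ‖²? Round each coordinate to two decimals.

(2.95, 4.56)

The minimiser of Σwᵢ‖p−pᵢ‖² is the weighted centroid p* = (Σwᵢpᵢ)/(Σwᵢ).
Σwᵢ = 776.
Σwᵢxᵢ = 2·7 + 4·8 + 700·3 + 70·2 = 2286.
Σwᵢyᵢ = 2·6 + 4·6 + 700·5 + 70·0 = 3536.
x* = 2286/776 = 2.95, y* = 3536/776 = 4.56.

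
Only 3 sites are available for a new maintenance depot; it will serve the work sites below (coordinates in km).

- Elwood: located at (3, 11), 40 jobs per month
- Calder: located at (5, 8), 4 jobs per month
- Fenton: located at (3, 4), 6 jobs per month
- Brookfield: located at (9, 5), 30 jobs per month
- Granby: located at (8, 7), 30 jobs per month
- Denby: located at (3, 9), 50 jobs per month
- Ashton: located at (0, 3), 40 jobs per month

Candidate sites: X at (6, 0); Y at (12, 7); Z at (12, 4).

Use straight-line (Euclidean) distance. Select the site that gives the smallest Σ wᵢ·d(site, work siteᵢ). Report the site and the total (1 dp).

Total weighted distance at each candidate:
  X (6, 0): total = 1654.3
  Y (12, 7): total = 1674.3
  Z (12, 4): total = 1783.6
Minimum is at X with total 1654.3 km.

X, total 1654.3 km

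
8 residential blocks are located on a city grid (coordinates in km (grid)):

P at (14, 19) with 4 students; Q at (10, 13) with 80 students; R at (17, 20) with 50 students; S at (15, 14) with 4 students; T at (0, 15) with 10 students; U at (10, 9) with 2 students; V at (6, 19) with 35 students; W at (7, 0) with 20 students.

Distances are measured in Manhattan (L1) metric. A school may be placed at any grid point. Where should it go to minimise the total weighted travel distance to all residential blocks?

(10, 14)

Manhattan distance separates: Σwᵢ(|x−xᵢ|+|y−yᵢ|) = Σwᵢ|x−xᵢ| + Σwᵢ|y−yᵢ|, so x and y are optimised independently as 1-D weighted medians.
Total weight W = 205; half = 102.5.
x-coordinate, sorted with cumulative weight:
  x=0 (T, w=10) cum 10
  x=6 (V, w=35) cum 45
  x=7 (W, w=20) cum 65
  x=10 (Q, w=80) cum 145  ← median
  x=10 (U, w=2) cum 147
  x=14 (P, w=4) cum 151
  x=15 (S, w=4) cum 155
  x=17 (R, w=50) cum 205
⇒ x* = 10
y-coordinate, sorted with cumulative weight:
  y=0 (W, w=20) cum 20
  y=9 (U, w=2) cum 22
  y=13 (Q, w=80) cum 102
  y=14 (S, w=4) cum 106  ← median
  y=15 (T, w=10) cum 116
  y=19 (P, w=4) cum 120
  y=19 (V, w=35) cum 155
  y=20 (R, w=50) cum 205
⇒ y* = 14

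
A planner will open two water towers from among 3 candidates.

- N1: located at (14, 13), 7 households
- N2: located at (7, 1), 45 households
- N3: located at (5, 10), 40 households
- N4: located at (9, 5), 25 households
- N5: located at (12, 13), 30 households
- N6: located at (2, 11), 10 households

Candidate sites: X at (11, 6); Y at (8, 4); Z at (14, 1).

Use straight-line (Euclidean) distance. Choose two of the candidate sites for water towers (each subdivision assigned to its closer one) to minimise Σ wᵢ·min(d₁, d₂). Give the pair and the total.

Evaluate every pair (each demand assigned to the nearer of the two):
  {X, Y}: total = 803.6
  {Y, Z}: total = 909.4
  {X, Z}: total = 1000.9
Best pair: {X, Y} with total 803.6.

{X, Y}, total 803.6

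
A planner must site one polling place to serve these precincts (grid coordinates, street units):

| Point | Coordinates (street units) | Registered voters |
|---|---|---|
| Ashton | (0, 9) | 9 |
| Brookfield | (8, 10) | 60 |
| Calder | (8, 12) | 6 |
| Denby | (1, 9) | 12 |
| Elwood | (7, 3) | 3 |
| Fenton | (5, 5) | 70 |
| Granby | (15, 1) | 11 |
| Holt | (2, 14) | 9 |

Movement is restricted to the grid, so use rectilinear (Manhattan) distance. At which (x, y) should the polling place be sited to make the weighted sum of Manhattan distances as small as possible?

Manhattan distance separates: Σwᵢ(|x−xᵢ|+|y−yᵢ|) = Σwᵢ|x−xᵢ| + Σwᵢ|y−yᵢ|, so x and y are optimised independently as 1-D weighted medians.
Total weight W = 180; half = 90.
x-coordinate, sorted with cumulative weight:
  x=0 (Ashton, w=9) cum 9
  x=1 (Denby, w=12) cum 21
  x=2 (Holt, w=9) cum 30
  x=5 (Fenton, w=70) cum 100  ← median
  x=7 (Elwood, w=3) cum 103
  x=8 (Brookfield, w=60) cum 163
  x=8 (Calder, w=6) cum 169
  x=15 (Granby, w=11) cum 180
⇒ x* = 5
y-coordinate, sorted with cumulative weight:
  y=1 (Granby, w=11) cum 11
  y=3 (Elwood, w=3) cum 14
  y=5 (Fenton, w=70) cum 84
  y=9 (Ashton, w=9) cum 93  ← median
  y=9 (Denby, w=12) cum 105
  y=10 (Brookfield, w=60) cum 165
  y=12 (Calder, w=6) cum 171
  y=14 (Holt, w=9) cum 180
⇒ y* = 9

(5, 9)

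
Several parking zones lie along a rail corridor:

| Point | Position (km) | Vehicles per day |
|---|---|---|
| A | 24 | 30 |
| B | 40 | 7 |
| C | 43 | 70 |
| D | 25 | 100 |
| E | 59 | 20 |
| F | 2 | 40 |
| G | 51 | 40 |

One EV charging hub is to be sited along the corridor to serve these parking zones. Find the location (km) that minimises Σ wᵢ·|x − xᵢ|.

For a sum of weighted absolute distances on a line, the optimum is the weighted median (not the mean). Total weight W = 307; half-weight = 153.5.
Sort by position and accumulate weight:
  km 2 (F, w=40) → cum 40
  km 24 (A, w=30) → cum 70
  km 25 (D, w=100) → cum 170  ≥ 153.5 → median here
  km 40 (B, w=7) → cum 177
  km 43 (C, w=70) → cum 247
  km 51 (G, w=40) → cum 287
  km 59 (E, w=20) → cum 307
Optimal location: km 25.

x = 25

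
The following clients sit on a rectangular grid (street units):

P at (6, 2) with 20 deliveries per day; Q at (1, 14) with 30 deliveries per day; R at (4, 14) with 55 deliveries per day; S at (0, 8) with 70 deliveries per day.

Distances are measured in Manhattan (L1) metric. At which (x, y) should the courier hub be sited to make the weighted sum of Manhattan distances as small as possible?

Manhattan distance separates: Σwᵢ(|x−xᵢ|+|y−yᵢ|) = Σwᵢ|x−xᵢ| + Σwᵢ|y−yᵢ|, so x and y are optimised independently as 1-D weighted medians.
Total weight W = 175; half = 87.5.
x-coordinate, sorted with cumulative weight:
  x=0 (S, w=70) cum 70
  x=1 (Q, w=30) cum 100  ← median
  x=4 (R, w=55) cum 155
  x=6 (P, w=20) cum 175
⇒ x* = 1
y-coordinate, sorted with cumulative weight:
  y=2 (P, w=20) cum 20
  y=8 (S, w=70) cum 90  ← median
  y=14 (Q, w=30) cum 120
  y=14 (R, w=55) cum 175
⇒ y* = 8

(1, 8)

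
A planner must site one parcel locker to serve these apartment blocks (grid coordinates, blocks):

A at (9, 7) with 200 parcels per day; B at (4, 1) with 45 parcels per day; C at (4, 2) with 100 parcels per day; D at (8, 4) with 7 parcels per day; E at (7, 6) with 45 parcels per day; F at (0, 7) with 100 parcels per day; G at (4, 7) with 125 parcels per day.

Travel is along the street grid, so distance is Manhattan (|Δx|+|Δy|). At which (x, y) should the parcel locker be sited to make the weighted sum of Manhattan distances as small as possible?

Manhattan distance separates: Σwᵢ(|x−xᵢ|+|y−yᵢ|) = Σwᵢ|x−xᵢ| + Σwᵢ|y−yᵢ|, so x and y are optimised independently as 1-D weighted medians.
Total weight W = 622; half = 311.
x-coordinate, sorted with cumulative weight:
  x=0 (F, w=100) cum 100
  x=4 (B, w=45) cum 145
  x=4 (C, w=100) cum 245
  x=4 (G, w=125) cum 370  ← median
  x=7 (E, w=45) cum 415
  x=8 (D, w=7) cum 422
  x=9 (A, w=200) cum 622
⇒ x* = 4
y-coordinate, sorted with cumulative weight:
  y=1 (B, w=45) cum 45
  y=2 (C, w=100) cum 145
  y=4 (D, w=7) cum 152
  y=6 (E, w=45) cum 197
  y=7 (A, w=200) cum 397  ← median
  y=7 (F, w=100) cum 497
  y=7 (G, w=125) cum 622
⇒ y* = 7

(4, 7)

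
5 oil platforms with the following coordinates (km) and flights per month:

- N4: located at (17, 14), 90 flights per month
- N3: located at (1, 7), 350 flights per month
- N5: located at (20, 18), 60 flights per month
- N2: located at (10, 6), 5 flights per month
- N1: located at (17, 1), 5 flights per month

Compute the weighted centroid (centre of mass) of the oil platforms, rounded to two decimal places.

(6.30, 9.46)

The minimiser of Σwᵢ‖p−pᵢ‖² is the weighted centroid p* = (Σwᵢpᵢ)/(Σwᵢ).
Σwᵢ = 510.
Σwᵢxᵢ = 90·17 + 350·1 + 60·20 + 5·10 + 5·17 = 3215.
Σwᵢyᵢ = 90·14 + 350·7 + 60·18 + 5·6 + 5·1 = 4825.
x* = 3215/510 = 6.30, y* = 4825/510 = 9.46.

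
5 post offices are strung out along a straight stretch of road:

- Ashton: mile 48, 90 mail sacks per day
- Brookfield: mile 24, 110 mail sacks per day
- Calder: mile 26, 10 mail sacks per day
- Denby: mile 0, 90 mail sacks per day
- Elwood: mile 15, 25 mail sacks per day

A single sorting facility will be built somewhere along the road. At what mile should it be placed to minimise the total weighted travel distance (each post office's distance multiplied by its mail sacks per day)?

For a sum of weighted absolute distances on a line, the optimum is the weighted median (not the mean). Total weight W = 325; half-weight = 162.5.
Sort by position and accumulate weight:
  mile 0 (Denby, w=90) → cum 90
  mile 15 (Elwood, w=25) → cum 115
  mile 24 (Brookfield, w=110) → cum 225  ≥ 162.5 → median here
  mile 26 (Calder, w=10) → cum 235
  mile 48 (Ashton, w=90) → cum 325
Optimal location: mile 24.

x = 24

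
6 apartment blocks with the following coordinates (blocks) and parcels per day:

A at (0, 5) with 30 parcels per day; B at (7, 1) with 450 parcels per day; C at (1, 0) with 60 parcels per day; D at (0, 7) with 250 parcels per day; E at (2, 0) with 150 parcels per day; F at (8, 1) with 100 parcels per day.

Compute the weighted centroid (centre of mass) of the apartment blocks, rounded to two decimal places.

(4.14, 2.36)

The minimiser of Σwᵢ‖p−pᵢ‖² is the weighted centroid p* = (Σwᵢpᵢ)/(Σwᵢ).
Σwᵢ = 1040.
Σwᵢxᵢ = 30·0 + 450·7 + 60·1 + 250·0 + 150·2 + 100·8 = 4310.
Σwᵢyᵢ = 30·5 + 450·1 + 60·0 + 250·7 + 150·0 + 100·1 = 2450.
x* = 4310/1040 = 4.14, y* = 2450/1040 = 2.36.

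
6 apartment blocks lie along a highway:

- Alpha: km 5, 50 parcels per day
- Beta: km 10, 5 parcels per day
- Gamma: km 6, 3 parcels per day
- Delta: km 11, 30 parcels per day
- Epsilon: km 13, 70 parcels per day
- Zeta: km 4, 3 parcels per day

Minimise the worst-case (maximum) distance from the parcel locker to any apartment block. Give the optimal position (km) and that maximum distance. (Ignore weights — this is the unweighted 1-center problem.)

location 8.5, max distance 4.5

The 1-center on a line is the midpoint of the two extreme points: leftmost at 4, rightmost at 13.
Optimal location = (4 + 13)/2 = 8.5; maximum distance = (13 − 4)/2 = 4.5.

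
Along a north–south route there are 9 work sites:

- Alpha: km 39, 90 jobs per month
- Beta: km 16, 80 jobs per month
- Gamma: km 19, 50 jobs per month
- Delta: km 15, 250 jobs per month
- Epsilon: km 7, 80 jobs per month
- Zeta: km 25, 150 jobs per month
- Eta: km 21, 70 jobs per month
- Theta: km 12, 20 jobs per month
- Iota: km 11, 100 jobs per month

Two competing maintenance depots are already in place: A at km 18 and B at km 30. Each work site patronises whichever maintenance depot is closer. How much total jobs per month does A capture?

The indifferent point is the midpoint (18+30)/2 = 24; work sites left of it (closer to A at 18) go to A, those right go to B.
  Epsilon at 7 (w=80) → A
  Iota at 11 (w=100) → A
  Theta at 12 (w=20) → A
  Delta at 15 (w=250) → A
  Beta at 16 (w=80) → A
  Gamma at 19 (w=50) → A
  Eta at 21 (w=70) → A
  Zeta at 25 (w=150) → B
  Alpha at 39 (w=90) → B
A captures 650; B captures 240.

650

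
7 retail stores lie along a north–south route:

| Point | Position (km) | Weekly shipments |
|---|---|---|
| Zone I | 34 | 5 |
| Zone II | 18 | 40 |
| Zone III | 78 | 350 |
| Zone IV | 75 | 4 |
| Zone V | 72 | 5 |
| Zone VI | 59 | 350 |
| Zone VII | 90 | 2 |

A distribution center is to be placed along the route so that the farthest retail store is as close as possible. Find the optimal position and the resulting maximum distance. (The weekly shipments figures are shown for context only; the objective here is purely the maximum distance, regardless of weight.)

The 1-center on a line is the midpoint of the two extreme points: leftmost at 18, rightmost at 90.
Optimal location = (18 + 90)/2 = 54; maximum distance = (90 − 18)/2 = 36.

location 54, max distance 36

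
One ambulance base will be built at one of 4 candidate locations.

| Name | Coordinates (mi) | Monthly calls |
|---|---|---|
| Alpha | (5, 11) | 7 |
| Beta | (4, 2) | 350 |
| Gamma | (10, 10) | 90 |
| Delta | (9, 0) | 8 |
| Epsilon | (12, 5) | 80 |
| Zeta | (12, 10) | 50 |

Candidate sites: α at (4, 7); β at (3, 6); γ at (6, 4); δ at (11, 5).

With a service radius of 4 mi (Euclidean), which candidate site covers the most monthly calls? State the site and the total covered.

Coverage radius r = 4 mi; a point is covered iff (Δx)²+(Δy)² ≤ 4² = 16.
  α (4, 7): covers {none} → 0
  β (3, 6): covers {none} → 0
  γ (6, 4): covers {Beta} → 350
  δ (11, 5): covers {Epsilon} → 80
Maximum coverage at γ: 350 monthly calls.

γ, covering 350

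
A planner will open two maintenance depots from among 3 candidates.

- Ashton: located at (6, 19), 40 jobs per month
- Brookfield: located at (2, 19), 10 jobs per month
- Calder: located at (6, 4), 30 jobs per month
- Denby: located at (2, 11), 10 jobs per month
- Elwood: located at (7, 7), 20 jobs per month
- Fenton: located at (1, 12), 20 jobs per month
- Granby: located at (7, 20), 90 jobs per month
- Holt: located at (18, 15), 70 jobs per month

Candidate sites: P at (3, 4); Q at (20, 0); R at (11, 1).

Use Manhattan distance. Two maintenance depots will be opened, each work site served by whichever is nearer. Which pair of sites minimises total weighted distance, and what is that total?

Evaluate every pair (each demand assigned to the nearer of the two):
  {P, Q}: total = 4380
  {P, R}: total = 4660
  {Q, R}: total = 5500
Best pair: {P, Q} with total 4380.

{P, Q}, total 4380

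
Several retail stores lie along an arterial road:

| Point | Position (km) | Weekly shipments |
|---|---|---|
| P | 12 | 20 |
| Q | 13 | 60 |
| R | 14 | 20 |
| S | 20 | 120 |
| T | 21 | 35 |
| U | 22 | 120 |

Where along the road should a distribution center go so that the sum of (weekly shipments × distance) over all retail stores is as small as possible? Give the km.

For a sum of weighted absolute distances on a line, the optimum is the weighted median (not the mean). Total weight W = 375; half-weight = 187.5.
Sort by position and accumulate weight:
  km 12 (P, w=20) → cum 20
  km 13 (Q, w=60) → cum 80
  km 14 (R, w=20) → cum 100
  km 20 (S, w=120) → cum 220  ≥ 187.5 → median here
  km 21 (T, w=35) → cum 255
  km 22 (U, w=120) → cum 375
Optimal location: km 20.

x = 20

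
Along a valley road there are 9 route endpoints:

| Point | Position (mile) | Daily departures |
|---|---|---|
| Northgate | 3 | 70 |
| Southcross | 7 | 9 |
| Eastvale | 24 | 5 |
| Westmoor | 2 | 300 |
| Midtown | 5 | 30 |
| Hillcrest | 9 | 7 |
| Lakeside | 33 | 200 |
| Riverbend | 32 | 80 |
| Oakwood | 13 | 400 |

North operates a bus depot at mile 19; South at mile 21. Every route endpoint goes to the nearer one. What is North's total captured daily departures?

The indifferent point is the midpoint (19+21)/2 = 20; route endpoints left of it (closer to North at 19) go to North, those right go to South.
  Westmoor at 2 (w=300) → North
  Northgate at 3 (w=70) → North
  Midtown at 5 (w=30) → North
  Southcross at 7 (w=9) → North
  Hillcrest at 9 (w=7) → North
  Oakwood at 13 (w=400) → North
  Eastvale at 24 (w=5) → South
  Riverbend at 32 (w=80) → South
  Lakeside at 33 (w=200) → South
North captures 816; South captures 285.

816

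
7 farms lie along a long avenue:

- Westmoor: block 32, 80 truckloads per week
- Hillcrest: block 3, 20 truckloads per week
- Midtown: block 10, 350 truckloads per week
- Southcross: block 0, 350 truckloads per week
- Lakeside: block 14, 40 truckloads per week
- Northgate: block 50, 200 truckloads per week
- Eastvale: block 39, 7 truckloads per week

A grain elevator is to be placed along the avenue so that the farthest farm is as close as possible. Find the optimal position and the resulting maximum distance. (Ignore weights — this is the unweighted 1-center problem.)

The 1-center on a line is the midpoint of the two extreme points: leftmost at 0, rightmost at 50.
Optimal location = (0 + 50)/2 = 25; maximum distance = (50 − 0)/2 = 25.

location 25, max distance 25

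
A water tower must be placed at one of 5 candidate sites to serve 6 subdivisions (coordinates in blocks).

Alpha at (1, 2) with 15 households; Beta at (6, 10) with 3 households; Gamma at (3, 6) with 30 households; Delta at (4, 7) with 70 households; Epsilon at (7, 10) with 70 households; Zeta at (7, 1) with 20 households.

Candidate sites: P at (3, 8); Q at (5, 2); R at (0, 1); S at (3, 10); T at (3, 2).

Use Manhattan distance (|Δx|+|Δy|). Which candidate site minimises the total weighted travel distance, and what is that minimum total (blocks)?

Total weighted distance at each candidate:
  P (3, 8): total = 975
  Q (5, 2): total = 1447
  R (0, 1): total = 2275
  S (3, 10): total = 1099
  T (3, 2): total = 1543
Minimum is at P with total 975 blocks.

P, total 975 blocks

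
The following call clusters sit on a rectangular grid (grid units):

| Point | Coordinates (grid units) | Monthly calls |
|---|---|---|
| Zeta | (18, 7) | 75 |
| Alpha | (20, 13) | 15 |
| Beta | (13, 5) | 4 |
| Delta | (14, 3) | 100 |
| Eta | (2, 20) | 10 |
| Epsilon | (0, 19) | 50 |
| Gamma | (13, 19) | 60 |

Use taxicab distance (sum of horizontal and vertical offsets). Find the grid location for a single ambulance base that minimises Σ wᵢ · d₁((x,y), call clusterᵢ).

Manhattan distance separates: Σwᵢ(|x−xᵢ|+|y−yᵢ|) = Σwᵢ|x−xᵢ| + Σwᵢ|y−yᵢ|, so x and y are optimised independently as 1-D weighted medians.
Total weight W = 314; half = 157.
x-coordinate, sorted with cumulative weight:
  x=0 (Epsilon, w=50) cum 50
  x=2 (Eta, w=10) cum 60
  x=13 (Beta, w=4) cum 64
  x=13 (Gamma, w=60) cum 124
  x=14 (Delta, w=100) cum 224  ← median
  x=18 (Zeta, w=75) cum 299
  x=20 (Alpha, w=15) cum 314
⇒ x* = 14
y-coordinate, sorted with cumulative weight:
  y=3 (Delta, w=100) cum 100
  y=5 (Beta, w=4) cum 104
  y=7 (Zeta, w=75) cum 179  ← median
  y=13 (Alpha, w=15) cum 194
  y=19 (Epsilon, w=50) cum 244
  y=19 (Gamma, w=60) cum 304
  y=20 (Eta, w=10) cum 314
⇒ y* = 7

(14, 7)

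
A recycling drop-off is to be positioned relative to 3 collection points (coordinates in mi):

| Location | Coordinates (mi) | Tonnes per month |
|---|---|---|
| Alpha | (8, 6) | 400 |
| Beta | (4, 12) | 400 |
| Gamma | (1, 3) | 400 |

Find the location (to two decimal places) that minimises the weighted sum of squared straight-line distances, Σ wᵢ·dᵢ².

The minimiser of Σwᵢ‖p−pᵢ‖² is the weighted centroid p* = (Σwᵢpᵢ)/(Σwᵢ).
Σwᵢ = 1200.
Σwᵢxᵢ = 400·8 + 400·4 + 400·1 = 5200.
Σwᵢyᵢ = 400·6 + 400·12 + 400·3 = 8400.
x* = 5200/1200 = 4.33, y* = 8400/1200 = 7.00.

(4.33, 7.00)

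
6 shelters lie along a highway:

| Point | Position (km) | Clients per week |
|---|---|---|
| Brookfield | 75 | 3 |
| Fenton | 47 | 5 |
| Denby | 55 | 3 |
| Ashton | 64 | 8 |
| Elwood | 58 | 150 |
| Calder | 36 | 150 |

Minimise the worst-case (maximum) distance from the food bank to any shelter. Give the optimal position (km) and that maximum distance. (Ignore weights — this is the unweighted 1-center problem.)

The 1-center on a line is the midpoint of the two extreme points: leftmost at 36, rightmost at 75.
Optimal location = (36 + 75)/2 = 55.5; maximum distance = (75 − 36)/2 = 19.5.

location 55.5, max distance 19.5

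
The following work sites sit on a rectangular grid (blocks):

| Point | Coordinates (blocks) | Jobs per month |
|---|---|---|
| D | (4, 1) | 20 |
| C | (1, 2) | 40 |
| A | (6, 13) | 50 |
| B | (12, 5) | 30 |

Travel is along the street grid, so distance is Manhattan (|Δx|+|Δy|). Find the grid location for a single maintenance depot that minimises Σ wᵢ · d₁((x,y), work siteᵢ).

Manhattan distance separates: Σwᵢ(|x−xᵢ|+|y−yᵢ|) = Σwᵢ|x−xᵢ| + Σwᵢ|y−yᵢ|, so x and y are optimised independently as 1-D weighted medians.
Total weight W = 140; half = 70.
x-coordinate, sorted with cumulative weight:
  x=1 (C, w=40) cum 40
  x=4 (D, w=20) cum 60
  x=6 (A, w=50) cum 110  ← median
  x=12 (B, w=30) cum 140
⇒ x* = 6
y-coordinate, sorted with cumulative weight:
  y=1 (D, w=20) cum 20
  y=2 (C, w=40) cum 60
  y=5 (B, w=30) cum 90  ← median
  y=13 (A, w=50) cum 140
⇒ y* = 5

(6, 5)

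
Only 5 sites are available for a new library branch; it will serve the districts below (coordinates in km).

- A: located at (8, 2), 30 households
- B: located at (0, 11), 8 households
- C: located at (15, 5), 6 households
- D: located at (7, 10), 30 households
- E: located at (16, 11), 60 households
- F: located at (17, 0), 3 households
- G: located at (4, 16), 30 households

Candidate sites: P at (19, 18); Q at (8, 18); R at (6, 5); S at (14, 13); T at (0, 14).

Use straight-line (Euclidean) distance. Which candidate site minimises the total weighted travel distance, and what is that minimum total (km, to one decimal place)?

S, total 1288.8 km

Total weighted distance at each candidate:
  P (19, 18): total = 2224.0
  Q (8, 18): total = 1727.8
  R (6, 5): total = 1454.4
  S (14, 13): total = 1288.8
  T (0, 14): total = 1980.5
Minimum is at S with total 1288.8 km.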